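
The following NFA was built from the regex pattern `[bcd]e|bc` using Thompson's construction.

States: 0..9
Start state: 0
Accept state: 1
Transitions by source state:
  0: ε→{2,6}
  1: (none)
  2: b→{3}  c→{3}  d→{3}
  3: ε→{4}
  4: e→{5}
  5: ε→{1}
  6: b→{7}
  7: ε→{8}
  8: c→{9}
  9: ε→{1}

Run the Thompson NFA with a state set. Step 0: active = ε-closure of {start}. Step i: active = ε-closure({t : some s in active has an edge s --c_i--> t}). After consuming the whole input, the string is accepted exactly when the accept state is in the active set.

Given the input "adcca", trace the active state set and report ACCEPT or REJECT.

Answer: REJECT

Trace:
start: ε-closure({0}) = {0,2,6}
'a' @ 1: {}  — no active states
rest 'dcca' ignored (set empty)
after full input: {}  (accept=1 not in)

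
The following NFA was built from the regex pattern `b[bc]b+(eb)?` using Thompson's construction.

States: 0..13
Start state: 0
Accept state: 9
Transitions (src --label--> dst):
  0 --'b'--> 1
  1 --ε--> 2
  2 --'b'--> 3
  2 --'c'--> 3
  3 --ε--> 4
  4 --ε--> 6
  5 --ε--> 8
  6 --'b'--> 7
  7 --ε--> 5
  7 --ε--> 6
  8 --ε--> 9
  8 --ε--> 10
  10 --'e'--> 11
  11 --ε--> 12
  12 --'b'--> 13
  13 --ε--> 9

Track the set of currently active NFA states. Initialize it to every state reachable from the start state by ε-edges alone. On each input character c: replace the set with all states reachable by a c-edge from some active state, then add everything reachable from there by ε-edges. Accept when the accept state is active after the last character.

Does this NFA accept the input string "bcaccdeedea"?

S₀ = ε-closure({0}) = {0}
'b' @ 1: {1,2}
'c' @ 2: {3,4,6}
'a' @ 3: {}  — dead — no transitions
rest 'ccdeedea' ignored (set empty)
final: {}; accept 9 not in set

Answer: REJECT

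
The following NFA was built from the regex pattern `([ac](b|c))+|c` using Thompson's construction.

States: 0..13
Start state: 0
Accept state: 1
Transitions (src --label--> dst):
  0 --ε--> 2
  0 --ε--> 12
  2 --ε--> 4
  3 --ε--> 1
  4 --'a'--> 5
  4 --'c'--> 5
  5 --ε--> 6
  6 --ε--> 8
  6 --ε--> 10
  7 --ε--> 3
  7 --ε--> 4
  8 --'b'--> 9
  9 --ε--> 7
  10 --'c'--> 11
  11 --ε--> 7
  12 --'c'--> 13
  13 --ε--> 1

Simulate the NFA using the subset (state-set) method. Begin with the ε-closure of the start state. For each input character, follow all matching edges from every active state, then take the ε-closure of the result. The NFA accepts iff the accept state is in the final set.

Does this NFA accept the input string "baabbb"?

start: ε-closure({0}) = {0,2,4,12}
'b' @ 1: {}  — dead — no transitions
rest 'aabbb' ignored (set empty)
final: {}; accept 1 not in set

Answer: REJECT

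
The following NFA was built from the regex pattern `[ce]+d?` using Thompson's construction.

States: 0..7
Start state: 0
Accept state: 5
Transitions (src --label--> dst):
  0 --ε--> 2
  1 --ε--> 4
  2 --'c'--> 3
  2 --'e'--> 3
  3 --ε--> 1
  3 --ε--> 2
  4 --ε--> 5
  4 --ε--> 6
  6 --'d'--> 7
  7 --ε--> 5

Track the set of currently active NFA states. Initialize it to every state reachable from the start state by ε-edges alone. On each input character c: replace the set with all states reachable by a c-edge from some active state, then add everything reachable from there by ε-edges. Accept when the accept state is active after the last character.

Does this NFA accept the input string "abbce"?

start: ε-closure({0}) = {0,2}
'a' @ 1: {}  — dead — no transitions
rest 'bbce' ignored (set empty)
after full input: {}  (accept=5 not in)

Answer: REJECT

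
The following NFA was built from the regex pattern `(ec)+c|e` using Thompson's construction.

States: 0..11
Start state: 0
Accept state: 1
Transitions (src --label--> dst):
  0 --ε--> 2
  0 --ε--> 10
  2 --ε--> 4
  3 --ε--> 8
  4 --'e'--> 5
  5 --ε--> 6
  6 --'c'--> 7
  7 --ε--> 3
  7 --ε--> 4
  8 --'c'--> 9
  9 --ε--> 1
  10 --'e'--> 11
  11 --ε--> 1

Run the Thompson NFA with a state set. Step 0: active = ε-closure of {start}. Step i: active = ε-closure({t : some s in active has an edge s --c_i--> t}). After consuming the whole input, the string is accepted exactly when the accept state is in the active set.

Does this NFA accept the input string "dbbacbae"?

S₀ = ε-closure({0}) = {0,2,4,10}
'd' @ 1: {}  — state set empty
rest 'bbacbae' ignored (set empty)
end set {} — state 1 not in

Answer: REJECT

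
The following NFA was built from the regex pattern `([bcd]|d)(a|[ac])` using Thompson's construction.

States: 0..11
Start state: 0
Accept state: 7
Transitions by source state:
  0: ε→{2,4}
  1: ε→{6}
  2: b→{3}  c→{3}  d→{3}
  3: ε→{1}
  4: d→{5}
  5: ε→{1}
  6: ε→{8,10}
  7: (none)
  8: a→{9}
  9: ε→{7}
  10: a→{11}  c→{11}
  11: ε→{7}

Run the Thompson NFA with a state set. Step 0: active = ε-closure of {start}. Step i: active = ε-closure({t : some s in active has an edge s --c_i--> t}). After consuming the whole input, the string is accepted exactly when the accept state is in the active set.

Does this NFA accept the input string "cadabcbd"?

Answer: REJECT

Trace:
initial (ε-close {0}): {0,2,4}
'c' @ 1: {1,3,6,8,10}
'a' @ 2: {7,9,11}  (accept∈set)
'd' @ 3: {}  — state set empty
rest 'abcbd' ignored (set empty)
end set {} — state 7 not in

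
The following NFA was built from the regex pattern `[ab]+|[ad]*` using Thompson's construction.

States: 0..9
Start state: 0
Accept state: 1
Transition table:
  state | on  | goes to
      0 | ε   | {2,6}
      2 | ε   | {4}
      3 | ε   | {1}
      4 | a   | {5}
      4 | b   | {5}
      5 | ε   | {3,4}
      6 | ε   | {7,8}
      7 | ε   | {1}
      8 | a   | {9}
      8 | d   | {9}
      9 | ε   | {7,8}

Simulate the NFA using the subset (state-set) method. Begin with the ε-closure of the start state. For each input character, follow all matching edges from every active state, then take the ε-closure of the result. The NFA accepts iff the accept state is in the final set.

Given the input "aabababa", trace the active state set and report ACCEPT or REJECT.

Answer: ACCEPT

Derivation:
start: ε-closure({0}) = {0,1,2,4,6,7,8}
'a' @ 1: {1,3,4,5,7,8,9}  (accept∈set)
'a' @ 2: {1,3,4,5,7,8,9}  (accept∈set)
'b' @ 3: {1,3,4,5}  (accept∈set)
'a' @ 4: {1,3,4,5}  (accept∈set)
'b' @ 5: {1,3,4,5}  (accept∈set)
'a' @ 6: {1,3,4,5}  (accept∈set)
'b' @ 7: {1,3,4,5}  (accept∈set)
'a' @ 8: {1,3,4,5}  (accept∈set)
end set {1,3,4,5} — state 1 in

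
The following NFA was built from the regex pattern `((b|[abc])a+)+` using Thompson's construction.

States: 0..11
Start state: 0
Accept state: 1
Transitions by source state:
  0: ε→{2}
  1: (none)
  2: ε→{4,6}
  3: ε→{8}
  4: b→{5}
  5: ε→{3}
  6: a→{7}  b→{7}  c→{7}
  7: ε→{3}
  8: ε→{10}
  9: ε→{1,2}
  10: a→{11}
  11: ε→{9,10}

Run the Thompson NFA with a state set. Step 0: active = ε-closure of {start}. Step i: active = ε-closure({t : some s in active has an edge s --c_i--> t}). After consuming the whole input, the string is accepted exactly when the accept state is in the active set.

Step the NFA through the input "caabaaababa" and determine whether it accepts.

initial (ε-close {0}): {0,2,4,6}
'c' @ 1: {3,7,8,10}
'a' @ 2: {1,2,4,6,9,10,11}  [accepting]
'a' @ 3: {1,2,3,4,6,7,8,9,10,11}  [accepting]
'b' @ 4: {3,5,7,8,10}
'a' @ 5: {1,2,4,6,9,10,11}  [accepting]
'a' @ 6: {1,2,3,4,6,7,8,9,10,11}  [accepting]
'a' @ 7: {1,2,3,4,6,7,8,9,10,11}  [accepting]
'b' @ 8: {3,5,7,8,10}
'a' @ 9: {1,2,4,6,9,10,11}  [accepting]
'b' @ 10: {3,5,7,8,10}
'a' @ 11: {1,2,4,6,9,10,11}  [accepting]
end set {1,2,4,6,9,10,11} — state 1 in

Answer: ACCEPT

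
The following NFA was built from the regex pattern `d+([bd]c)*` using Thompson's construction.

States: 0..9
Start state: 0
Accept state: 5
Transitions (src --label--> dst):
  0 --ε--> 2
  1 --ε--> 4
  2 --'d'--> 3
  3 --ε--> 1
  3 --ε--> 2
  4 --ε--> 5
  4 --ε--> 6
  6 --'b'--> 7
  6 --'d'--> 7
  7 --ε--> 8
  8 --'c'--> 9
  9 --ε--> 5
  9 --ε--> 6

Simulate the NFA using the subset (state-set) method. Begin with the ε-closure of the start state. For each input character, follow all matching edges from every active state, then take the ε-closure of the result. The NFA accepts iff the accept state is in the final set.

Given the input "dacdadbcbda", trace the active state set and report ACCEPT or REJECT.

Answer: REJECT

Steps:
initial (ε-close {0}): {0,2}
'd' @ 1: {1,2,3,4,5,6}  (accept∈set)
'a' @ 2: {}  — dead — no transitions
rest 'cdadbcbda' ignored (set empty)
end set {} — state 5 not in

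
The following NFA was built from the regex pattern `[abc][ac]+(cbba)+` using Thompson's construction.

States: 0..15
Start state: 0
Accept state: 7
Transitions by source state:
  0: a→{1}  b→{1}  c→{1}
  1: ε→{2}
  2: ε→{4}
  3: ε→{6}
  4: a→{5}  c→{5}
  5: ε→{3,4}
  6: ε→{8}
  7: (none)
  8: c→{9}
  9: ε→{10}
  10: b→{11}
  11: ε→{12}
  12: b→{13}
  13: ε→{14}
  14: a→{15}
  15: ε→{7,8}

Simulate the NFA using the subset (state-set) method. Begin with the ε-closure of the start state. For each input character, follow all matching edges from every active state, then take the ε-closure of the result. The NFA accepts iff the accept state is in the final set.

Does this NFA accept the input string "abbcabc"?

Answer: REJECT

Trace:
start: ε-closure({0}) = {0}
'a' @ 1: {1,2,4}
'b' @ 2: {}  — dead — no transitions
rest 'bcabc' ignored (set empty)
end set {} — state 7 not in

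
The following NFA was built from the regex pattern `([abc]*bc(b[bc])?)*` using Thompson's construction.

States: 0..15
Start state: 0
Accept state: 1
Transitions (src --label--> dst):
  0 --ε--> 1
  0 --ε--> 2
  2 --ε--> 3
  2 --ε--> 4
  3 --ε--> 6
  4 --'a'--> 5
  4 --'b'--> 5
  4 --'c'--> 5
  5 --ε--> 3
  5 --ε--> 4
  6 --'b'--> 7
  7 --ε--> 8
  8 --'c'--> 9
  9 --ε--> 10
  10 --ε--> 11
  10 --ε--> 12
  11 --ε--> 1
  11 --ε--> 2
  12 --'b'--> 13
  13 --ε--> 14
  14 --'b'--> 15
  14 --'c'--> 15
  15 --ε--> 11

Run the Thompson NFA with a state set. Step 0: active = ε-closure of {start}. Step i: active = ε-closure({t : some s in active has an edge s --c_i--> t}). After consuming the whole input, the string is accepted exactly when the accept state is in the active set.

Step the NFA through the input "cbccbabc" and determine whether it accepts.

start: ε-closure({0}) = {0,1,2,3,4,6}
'c' @ 1: {3,4,5,6}
'b' @ 2: {3,4,5,6,7,8}
'c' @ 3: {1,2,3,4,5,6,9,10,11,12}  (accept∈set)
'c' @ 4: {3,4,5,6}
'b' @ 5: {3,4,5,6,7,8}
'a' @ 6: {3,4,5,6}
'b' @ 7: {3,4,5,6,7,8}
'c' @ 8: {1,2,3,4,5,6,9,10,11,12}  (accept∈set)
after full input: {1,2,3,4,5,6,9,10,11,12}  (accept=1 in)

Answer: ACCEPT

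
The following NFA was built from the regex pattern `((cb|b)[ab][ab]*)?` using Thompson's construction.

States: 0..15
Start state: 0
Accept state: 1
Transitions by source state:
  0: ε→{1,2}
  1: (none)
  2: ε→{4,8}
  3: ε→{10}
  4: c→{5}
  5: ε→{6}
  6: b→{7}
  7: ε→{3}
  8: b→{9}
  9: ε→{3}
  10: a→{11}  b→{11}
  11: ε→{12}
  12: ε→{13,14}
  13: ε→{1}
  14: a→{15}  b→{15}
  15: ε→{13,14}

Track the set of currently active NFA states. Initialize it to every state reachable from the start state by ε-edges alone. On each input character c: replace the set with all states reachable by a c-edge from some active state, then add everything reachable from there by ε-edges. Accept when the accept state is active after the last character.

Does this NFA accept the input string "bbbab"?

Answer: ACCEPT

Trace:
initial (ε-close {0}): {0,1,2,4,8}
'b' @ 1: {3,9,10}
'b' @ 2: {1,11,12,13,14}  ✓accept
'b' @ 3: {1,13,14,15}  ✓accept
'a' @ 4: {1,13,14,15}  ✓accept
'b' @ 5: {1,13,14,15}  ✓accept
final: {1,13,14,15}; accept 1 in set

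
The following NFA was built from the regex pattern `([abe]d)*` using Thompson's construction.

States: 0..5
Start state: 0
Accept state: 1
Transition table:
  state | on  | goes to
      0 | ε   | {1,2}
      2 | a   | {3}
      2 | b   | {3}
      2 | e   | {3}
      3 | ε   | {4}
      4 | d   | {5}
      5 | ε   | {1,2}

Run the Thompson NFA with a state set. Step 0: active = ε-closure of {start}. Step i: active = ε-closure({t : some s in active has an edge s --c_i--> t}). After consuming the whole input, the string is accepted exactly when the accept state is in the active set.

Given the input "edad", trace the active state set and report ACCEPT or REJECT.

Answer: ACCEPT

Steps:
start: ε-closure({0}) = {0,1,2}
'e' @ 1: {3,4}
'd' @ 2: {1,2,5}  [accepting]
'a' @ 3: {3,4}
'd' @ 4: {1,2,5}  [accepting]
final: {1,2,5}; accept 1 in set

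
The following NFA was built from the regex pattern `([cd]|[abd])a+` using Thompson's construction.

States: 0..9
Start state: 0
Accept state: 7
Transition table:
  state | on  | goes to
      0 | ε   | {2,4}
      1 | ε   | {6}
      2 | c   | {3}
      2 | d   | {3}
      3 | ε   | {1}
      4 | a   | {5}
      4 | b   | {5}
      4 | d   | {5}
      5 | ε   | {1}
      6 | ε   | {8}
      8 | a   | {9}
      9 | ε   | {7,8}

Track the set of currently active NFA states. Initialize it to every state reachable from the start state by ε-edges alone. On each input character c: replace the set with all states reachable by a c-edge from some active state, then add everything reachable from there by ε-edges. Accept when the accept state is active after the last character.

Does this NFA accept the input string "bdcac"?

start: ε-closure({0}) = {0,2,4}
'b' @ 1: {1,5,6,8}
'd' @ 2: {}  — state set empty
rest 'cac' ignored (set empty)
final: {}; accept 7 not in set

Answer: REJECT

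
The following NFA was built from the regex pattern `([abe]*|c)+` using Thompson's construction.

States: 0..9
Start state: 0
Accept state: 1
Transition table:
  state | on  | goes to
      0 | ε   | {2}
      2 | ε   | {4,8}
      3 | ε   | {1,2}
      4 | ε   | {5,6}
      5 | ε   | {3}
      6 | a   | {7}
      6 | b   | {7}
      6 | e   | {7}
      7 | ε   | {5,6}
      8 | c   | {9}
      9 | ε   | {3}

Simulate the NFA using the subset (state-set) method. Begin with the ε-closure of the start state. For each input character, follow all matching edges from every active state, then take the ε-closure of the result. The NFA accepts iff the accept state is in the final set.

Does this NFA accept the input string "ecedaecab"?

Answer: REJECT

Derivation:
start: ε-closure({0}) = {0,1,2,3,4,5,6,8}
'e' @ 1: {1,2,3,4,5,6,7,8}  [accepting]
'c' @ 2: {1,2,3,4,5,6,8,9}  [accepting]
'e' @ 3: {1,2,3,4,5,6,7,8}  [accepting]
'd' @ 4: {}  — state set empty
rest 'aecab' ignored (set empty)
end set {} — state 1 not in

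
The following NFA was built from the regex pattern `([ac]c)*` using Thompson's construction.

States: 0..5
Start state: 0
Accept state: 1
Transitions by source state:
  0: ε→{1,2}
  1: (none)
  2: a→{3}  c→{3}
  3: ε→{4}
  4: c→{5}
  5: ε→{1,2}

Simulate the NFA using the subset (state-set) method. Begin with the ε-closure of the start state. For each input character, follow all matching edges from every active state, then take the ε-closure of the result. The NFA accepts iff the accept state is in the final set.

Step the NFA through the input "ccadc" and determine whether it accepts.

Answer: REJECT

Trace:
start: ε-closure({0}) = {0,1,2}
'c' @ 1: {3,4}
'c' @ 2: {1,2,5}  [accepting]
'a' @ 3: {3,4}
'd' @ 4: {}  — state set empty
rest 'c' ignored (set empty)
final: {}; accept 1 not in set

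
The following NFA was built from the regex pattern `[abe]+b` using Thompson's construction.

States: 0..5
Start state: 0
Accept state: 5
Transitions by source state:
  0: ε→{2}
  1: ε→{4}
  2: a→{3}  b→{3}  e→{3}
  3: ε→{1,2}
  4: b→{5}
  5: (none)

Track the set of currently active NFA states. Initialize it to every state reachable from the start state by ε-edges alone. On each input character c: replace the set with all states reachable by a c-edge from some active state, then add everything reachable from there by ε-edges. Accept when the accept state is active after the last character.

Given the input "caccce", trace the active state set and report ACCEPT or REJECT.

Answer: REJECT

Trace:
initial (ε-close {0}): {0,2}
'c' @ 1: {}  — state set empty
rest 'accce' ignored (set empty)
after full input: {}  (accept=5 not in)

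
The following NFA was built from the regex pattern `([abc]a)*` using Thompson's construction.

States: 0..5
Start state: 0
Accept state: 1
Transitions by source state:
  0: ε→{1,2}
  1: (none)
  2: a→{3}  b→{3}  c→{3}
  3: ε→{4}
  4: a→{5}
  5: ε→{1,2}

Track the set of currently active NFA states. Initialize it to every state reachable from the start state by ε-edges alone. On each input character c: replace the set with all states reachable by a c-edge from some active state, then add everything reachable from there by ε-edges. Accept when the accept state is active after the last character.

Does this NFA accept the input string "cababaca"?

S₀ = ε-closure({0}) = {0,1,2}
'c' @ 1: {3,4}
'a' @ 2: {1,2,5}  (accept∈set)
'b' @ 3: {3,4}
'a' @ 4: {1,2,5}  (accept∈set)
'b' @ 5: {3,4}
'a' @ 6: {1,2,5}  (accept∈set)
'c' @ 7: {3,4}
'a' @ 8: {1,2,5}  (accept∈set)
final: {1,2,5}; accept 1 in set

Answer: ACCEPT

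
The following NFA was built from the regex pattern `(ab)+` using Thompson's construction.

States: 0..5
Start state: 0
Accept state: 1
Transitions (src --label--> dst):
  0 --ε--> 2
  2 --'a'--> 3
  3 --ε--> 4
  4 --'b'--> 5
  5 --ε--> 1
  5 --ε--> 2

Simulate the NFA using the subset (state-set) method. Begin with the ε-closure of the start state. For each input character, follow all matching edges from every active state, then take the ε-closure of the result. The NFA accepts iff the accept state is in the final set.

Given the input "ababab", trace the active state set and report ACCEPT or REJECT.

S₀ = ε-closure({0}) = {0,2}
'a' @ 1: {3,4}
'b' @ 2: {1,2,5}  ✓accept
'a' @ 3: {3,4}
'b' @ 4: {1,2,5}  ✓accept
'a' @ 5: {3,4}
'b' @ 6: {1,2,5}  ✓accept
final: {1,2,5}; accept 1 in set

Answer: ACCEPT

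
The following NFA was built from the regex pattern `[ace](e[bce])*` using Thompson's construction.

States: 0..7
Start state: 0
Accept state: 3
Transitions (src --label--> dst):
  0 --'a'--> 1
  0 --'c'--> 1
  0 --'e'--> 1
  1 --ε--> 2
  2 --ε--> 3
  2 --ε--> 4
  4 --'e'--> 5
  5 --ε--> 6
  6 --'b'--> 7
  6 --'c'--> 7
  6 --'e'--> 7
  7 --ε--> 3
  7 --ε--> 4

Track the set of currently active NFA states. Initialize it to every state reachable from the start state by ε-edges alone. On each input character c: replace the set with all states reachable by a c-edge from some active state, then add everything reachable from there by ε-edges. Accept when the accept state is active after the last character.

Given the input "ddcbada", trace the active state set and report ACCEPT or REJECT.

Answer: REJECT

Derivation:
S₀ = ε-closure({0}) = {0}
'd' @ 1: {}  — state set empty
rest 'dcbada' ignored (set empty)
end set {} — state 3 not in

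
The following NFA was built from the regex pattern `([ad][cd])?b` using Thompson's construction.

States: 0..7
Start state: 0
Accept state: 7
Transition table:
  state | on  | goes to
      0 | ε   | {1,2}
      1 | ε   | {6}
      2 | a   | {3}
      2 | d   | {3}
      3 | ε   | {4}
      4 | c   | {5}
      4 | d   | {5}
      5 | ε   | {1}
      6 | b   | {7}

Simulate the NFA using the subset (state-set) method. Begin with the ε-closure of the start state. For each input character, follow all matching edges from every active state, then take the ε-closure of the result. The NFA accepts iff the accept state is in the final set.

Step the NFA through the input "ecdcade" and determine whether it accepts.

S₀ = ε-closure({0}) = {0,1,2,6}
'e' @ 1: {}  — dead — no transitions
rest 'cdcade' ignored (set empty)
after full input: {}  (accept=7 not in)

Answer: REJECT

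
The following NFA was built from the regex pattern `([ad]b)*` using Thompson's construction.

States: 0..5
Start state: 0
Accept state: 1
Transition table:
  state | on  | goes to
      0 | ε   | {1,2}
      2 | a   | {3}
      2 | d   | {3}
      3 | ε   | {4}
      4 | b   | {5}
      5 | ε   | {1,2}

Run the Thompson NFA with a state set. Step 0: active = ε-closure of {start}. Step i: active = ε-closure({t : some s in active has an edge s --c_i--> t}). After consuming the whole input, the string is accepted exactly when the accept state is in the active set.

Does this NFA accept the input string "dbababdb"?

Answer: ACCEPT

Derivation:
start: ε-closure({0}) = {0,1,2}
'd' @ 1: {3,4}
'b' @ 2: {1,2,5}  ✓accept
'a' @ 3: {3,4}
'b' @ 4: {1,2,5}  ✓accept
'a' @ 5: {3,4}
'b' @ 6: {1,2,5}  ✓accept
'd' @ 7: {3,4}
'b' @ 8: {1,2,5}  ✓accept
final: {1,2,5}; accept 1 in set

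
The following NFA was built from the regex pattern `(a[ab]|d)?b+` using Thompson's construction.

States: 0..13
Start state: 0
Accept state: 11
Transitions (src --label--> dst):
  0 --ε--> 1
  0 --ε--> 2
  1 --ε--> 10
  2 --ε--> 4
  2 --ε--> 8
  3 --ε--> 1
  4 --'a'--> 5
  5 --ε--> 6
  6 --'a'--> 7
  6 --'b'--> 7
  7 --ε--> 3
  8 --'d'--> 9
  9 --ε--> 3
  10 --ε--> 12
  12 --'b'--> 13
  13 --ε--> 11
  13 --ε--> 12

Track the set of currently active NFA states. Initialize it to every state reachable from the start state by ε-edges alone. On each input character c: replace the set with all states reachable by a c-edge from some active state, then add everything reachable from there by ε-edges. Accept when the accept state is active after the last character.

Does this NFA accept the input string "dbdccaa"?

start: ε-closure({0}) = {0,1,2,4,8,10,12}
'd' @ 1: {1,3,9,10,12}
'b' @ 2: {11,12,13}  ✓accept
'd' @ 3: {}  — state set empty
rest 'ccaa' ignored (set empty)
after full input: {}  (accept=11 not in)

Answer: REJECT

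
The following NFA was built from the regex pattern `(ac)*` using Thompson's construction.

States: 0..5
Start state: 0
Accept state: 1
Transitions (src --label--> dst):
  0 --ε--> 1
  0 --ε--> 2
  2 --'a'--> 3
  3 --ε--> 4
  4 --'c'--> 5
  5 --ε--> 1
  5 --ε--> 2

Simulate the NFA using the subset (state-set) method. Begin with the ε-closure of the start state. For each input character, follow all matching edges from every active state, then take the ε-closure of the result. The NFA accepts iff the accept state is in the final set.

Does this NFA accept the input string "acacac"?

start: ε-closure({0}) = {0,1,2}
'a' @ 1: {3,4}
'c' @ 2: {1,2,5}  (accept∈set)
'a' @ 3: {3,4}
'c' @ 4: {1,2,5}  (accept∈set)
'a' @ 5: {3,4}
'c' @ 6: {1,2,5}  (accept∈set)
final: {1,2,5}; accept 1 in set

Answer: ACCEPT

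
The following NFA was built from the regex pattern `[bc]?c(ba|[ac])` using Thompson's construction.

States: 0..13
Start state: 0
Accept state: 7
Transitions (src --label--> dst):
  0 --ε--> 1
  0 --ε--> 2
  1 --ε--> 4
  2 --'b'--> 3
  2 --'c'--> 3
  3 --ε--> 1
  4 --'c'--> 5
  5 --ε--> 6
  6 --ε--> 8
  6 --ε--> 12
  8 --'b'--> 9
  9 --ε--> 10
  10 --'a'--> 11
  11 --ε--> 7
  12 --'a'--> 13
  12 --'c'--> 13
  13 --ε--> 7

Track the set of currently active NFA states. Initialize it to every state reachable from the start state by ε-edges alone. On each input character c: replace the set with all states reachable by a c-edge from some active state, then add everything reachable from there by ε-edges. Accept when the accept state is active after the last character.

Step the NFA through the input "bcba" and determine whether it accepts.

Answer: ACCEPT

Trace:
initial (ε-close {0}): {0,1,2,4}
'b' @ 1: {1,3,4}
'c' @ 2: {5,6,8,12}
'b' @ 3: {9,10}
'a' @ 4: {7,11}  [accepting]
end set {7,11} — state 7 in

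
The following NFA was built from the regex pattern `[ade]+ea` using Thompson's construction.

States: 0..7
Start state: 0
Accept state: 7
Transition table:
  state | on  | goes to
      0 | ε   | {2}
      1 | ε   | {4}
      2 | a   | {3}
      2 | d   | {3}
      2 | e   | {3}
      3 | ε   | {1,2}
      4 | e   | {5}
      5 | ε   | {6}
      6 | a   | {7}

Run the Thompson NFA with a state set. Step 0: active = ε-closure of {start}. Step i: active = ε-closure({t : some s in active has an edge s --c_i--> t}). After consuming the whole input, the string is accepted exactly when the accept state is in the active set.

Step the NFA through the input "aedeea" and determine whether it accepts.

Answer: ACCEPT

Trace:
start: ε-closure({0}) = {0,2}
'a' @ 1: {1,2,3,4}
'e' @ 2: {1,2,3,4,5,6}
'd' @ 3: {1,2,3,4}
'e' @ 4: {1,2,3,4,5,6}
'e' @ 5: {1,2,3,4,5,6}
'a' @ 6: {1,2,3,4,7}  [accepting]
final: {1,2,3,4,7}; accept 7 in set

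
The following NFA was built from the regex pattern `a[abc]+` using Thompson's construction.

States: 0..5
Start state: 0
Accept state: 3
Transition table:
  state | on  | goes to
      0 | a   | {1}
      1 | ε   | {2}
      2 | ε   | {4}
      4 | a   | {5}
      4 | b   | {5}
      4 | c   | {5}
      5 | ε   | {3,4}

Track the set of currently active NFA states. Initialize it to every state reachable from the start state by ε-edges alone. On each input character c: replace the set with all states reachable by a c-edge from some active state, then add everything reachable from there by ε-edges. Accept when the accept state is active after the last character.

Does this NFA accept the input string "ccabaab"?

start: ε-closure({0}) = {0}
'c' @ 1: {}  — dead — no transitions
rest 'cabaab' ignored (set empty)
after full input: {}  (accept=3 not in)

Answer: REJECT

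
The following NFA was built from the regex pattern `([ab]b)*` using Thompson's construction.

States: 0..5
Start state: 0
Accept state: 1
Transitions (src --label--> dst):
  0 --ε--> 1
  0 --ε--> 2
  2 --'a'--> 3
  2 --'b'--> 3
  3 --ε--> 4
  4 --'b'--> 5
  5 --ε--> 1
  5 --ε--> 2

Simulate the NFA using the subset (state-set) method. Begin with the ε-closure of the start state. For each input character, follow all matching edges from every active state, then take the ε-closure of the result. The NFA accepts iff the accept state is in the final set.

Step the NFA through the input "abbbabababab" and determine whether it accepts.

Answer: ACCEPT

Trace:
start: ε-closure({0}) = {0,1,2}
'a' @ 1: {3,4}
'b' @ 2: {1,2,5}  ✓accept
'b' @ 3: {3,4}
'b' @ 4: {1,2,5}  ✓accept
'a' @ 5: {3,4}
'b' @ 6: {1,2,5}  ✓accept
'a' @ 7: {3,4}
'b' @ 8: {1,2,5}  ✓accept
'a' @ 9: {3,4}
'b' @ 10: {1,2,5}  ✓accept
'a' @ 11: {3,4}
'b' @ 12: {1,2,5}  ✓accept
end set {1,2,5} — state 1 in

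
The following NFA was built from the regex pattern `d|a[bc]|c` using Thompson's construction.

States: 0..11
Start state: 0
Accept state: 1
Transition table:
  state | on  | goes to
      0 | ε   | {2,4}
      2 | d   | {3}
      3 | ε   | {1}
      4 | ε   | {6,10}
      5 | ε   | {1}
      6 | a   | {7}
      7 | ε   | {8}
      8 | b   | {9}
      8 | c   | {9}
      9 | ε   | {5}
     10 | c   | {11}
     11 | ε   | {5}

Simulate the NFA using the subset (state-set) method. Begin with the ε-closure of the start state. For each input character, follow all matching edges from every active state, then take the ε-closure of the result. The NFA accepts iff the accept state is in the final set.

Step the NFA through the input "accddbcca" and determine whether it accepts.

Answer: REJECT

Steps:
S₀ = ε-closure({0}) = {0,2,4,6,10}
'a' @ 1: {7,8}
'c' @ 2: {1,5,9}  [accepting]
'c' @ 3: {}  — state set empty
rest 'ddbcca' ignored (set empty)
after full input: {}  (accept=1 not in)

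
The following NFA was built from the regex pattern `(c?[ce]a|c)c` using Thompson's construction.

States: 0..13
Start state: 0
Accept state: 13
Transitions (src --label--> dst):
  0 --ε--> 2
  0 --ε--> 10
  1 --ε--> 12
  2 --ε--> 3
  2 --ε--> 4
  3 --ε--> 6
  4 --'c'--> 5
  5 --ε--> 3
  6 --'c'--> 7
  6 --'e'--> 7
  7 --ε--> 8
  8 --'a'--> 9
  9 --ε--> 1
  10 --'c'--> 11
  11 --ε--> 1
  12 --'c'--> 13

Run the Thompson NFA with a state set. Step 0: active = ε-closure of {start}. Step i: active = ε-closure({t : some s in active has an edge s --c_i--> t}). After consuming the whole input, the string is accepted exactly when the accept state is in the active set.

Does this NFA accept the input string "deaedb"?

initial (ε-close {0}): {0,2,3,4,6,10}
'd' @ 1: {}  — state set empty
rest 'eaedb' ignored (set empty)
after full input: {}  (accept=13 not in)

Answer: REJECT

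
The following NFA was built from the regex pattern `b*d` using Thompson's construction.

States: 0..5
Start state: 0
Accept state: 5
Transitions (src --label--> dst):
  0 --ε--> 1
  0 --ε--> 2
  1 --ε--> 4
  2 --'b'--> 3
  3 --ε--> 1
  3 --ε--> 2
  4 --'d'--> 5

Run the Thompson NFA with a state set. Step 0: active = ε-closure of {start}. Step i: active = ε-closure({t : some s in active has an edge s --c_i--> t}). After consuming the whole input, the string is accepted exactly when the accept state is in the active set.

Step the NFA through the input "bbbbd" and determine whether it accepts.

start: ε-closure({0}) = {0,1,2,4}
'b' @ 1: {1,2,3,4}
'b' @ 2: {1,2,3,4}
'b' @ 3: {1,2,3,4}
'b' @ 4: {1,2,3,4}
'd' @ 5: {5}  ✓accept
final: {5}; accept 5 in set

Answer: ACCEPT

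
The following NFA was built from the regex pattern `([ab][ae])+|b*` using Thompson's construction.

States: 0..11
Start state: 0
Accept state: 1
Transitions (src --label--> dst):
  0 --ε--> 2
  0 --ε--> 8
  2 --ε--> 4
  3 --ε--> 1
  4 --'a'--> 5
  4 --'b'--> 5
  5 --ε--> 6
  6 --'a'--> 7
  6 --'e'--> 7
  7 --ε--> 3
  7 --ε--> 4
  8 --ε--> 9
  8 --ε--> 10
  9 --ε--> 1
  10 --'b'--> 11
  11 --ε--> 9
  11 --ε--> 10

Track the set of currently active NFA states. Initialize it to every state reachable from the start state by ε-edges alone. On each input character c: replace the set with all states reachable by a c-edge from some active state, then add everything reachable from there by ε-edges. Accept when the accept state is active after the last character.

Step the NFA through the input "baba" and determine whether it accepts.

initial (ε-close {0}): {0,1,2,4,8,9,10}
'b' @ 1: {1,5,6,9,10,11}  [accepting]
'a' @ 2: {1,3,4,7}  [accepting]
'b' @ 3: {5,6}
'a' @ 4: {1,3,4,7}  [accepting]
final: {1,3,4,7}; accept 1 in set

Answer: ACCEPT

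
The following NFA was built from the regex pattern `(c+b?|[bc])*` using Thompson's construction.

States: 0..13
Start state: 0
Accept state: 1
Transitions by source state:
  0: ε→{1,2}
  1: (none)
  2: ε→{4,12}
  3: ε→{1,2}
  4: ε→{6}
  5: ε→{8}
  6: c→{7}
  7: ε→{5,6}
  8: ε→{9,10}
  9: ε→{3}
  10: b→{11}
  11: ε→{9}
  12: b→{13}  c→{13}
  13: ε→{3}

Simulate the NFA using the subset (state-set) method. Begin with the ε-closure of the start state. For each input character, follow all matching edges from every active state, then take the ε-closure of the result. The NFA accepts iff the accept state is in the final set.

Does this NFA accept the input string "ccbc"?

S₀ = ε-closure({0}) = {0,1,2,4,6,12}
'c' @ 1: {1,2,3,4,5,6,7,8,9,10,12,13}  (accept∈set)
'c' @ 2: {1,2,3,4,5,6,7,8,9,10,12,13}  (accept∈set)
'b' @ 3: {1,2,3,4,6,9,11,12,13}  (accept∈set)
'c' @ 4: {1,2,3,4,5,6,7,8,9,10,12,13}  (accept∈set)
end set {1,2,3,4,5,6,7,8,9,10,12,13} — state 1 in

Answer: ACCEPT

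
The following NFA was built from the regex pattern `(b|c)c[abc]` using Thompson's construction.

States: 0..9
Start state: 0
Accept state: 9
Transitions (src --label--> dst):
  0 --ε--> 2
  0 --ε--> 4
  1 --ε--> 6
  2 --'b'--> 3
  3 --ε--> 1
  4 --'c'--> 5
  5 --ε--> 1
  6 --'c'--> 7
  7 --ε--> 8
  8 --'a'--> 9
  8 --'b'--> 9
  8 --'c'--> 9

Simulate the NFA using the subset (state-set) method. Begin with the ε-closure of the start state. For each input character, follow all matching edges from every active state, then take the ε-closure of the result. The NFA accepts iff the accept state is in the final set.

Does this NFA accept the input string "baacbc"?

S₀ = ε-closure({0}) = {0,2,4}
'b' @ 1: {1,3,6}
'a' @ 2: {}  — state set empty
rest 'acbc' ignored (set empty)
after full input: {}  (accept=9 not in)

Answer: REJECT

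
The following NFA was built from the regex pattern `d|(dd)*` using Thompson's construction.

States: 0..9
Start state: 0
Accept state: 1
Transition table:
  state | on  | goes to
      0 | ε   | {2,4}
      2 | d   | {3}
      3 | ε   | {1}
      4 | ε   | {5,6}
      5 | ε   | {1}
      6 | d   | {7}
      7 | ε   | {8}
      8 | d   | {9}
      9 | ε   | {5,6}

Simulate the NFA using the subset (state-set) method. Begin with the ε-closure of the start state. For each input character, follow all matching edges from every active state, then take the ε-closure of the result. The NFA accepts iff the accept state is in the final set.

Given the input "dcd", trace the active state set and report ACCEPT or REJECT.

Answer: REJECT

Derivation:
S₀ = ε-closure({0}) = {0,1,2,4,5,6}
'd' @ 1: {1,3,7,8}  ✓accept
'c' @ 2: {}  — state set empty
rest 'd' ignored (set empty)
after full input: {}  (accept=1 not in)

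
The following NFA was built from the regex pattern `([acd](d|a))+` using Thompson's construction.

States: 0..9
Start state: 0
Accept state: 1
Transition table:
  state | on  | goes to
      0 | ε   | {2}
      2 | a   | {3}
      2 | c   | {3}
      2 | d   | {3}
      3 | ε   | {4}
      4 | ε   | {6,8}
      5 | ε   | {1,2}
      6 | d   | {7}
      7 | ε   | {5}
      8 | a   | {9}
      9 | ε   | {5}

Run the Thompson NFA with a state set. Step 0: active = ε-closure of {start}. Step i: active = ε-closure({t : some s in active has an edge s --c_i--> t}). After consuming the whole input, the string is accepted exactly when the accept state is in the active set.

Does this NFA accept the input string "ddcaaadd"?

S₀ = ε-closure({0}) = {0,2}
'd' @ 1: {3,4,6,8}
'd' @ 2: {1,2,5,7}  ✓accept
'c' @ 3: {3,4,6,8}
'a' @ 4: {1,2,5,9}  ✓accept
'a' @ 5: {3,4,6,8}
'a' @ 6: {1,2,5,9}  ✓accept
'd' @ 7: {3,4,6,8}
'd' @ 8: {1,2,5,7}  ✓accept
end set {1,2,5,7} — state 1 in

Answer: ACCEPT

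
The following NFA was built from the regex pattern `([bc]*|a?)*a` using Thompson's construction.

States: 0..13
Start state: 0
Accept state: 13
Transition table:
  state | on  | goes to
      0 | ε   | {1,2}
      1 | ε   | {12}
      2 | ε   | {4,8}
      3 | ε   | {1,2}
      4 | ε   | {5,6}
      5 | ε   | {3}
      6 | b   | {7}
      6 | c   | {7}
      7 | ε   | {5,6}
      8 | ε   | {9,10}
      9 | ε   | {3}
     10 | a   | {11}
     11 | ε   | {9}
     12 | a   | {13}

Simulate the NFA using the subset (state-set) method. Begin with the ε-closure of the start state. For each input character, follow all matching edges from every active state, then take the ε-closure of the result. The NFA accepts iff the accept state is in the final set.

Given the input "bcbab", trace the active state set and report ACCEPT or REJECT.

S₀ = ε-closure({0}) = {0,1,2,3,4,5,6,8,9,10,12}
'b' @ 1: {1,2,3,4,5,6,7,8,9,10,12}
'c' @ 2: {1,2,3,4,5,6,7,8,9,10,12}
'b' @ 3: {1,2,3,4,5,6,7,8,9,10,12}
'a' @ 4: {1,2,3,4,5,6,8,9,10,11,12,13}  [accepting]
'b' @ 5: {1,2,3,4,5,6,7,8,9,10,12}
end set {1,2,3,4,5,6,7,8,9,10,12} — state 13 not in

Answer: REJECT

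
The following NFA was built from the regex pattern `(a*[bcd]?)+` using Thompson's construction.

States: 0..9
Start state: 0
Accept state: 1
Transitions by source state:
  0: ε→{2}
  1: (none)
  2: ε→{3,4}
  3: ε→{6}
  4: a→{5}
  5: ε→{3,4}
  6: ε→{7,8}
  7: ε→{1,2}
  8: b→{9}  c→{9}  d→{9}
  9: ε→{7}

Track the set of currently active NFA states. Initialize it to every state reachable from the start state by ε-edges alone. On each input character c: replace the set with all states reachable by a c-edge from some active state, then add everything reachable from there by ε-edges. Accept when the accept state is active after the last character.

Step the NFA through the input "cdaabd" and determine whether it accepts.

S₀ = ε-closure({0}) = {0,1,2,3,4,6,7,8}
'c' @ 1: {1,2,3,4,6,7,8,9}  (accept∈set)
'd' @ 2: {1,2,3,4,6,7,8,9}  (accept∈set)
'a' @ 3: {1,2,3,4,5,6,7,8}  (accept∈set)
'a' @ 4: {1,2,3,4,5,6,7,8}  (accept∈set)
'b' @ 5: {1,2,3,4,6,7,8,9}  (accept∈set)
'd' @ 6: {1,2,3,4,6,7,8,9}  (accept∈set)
final: {1,2,3,4,6,7,8,9}; accept 1 in set

Answer: ACCEPT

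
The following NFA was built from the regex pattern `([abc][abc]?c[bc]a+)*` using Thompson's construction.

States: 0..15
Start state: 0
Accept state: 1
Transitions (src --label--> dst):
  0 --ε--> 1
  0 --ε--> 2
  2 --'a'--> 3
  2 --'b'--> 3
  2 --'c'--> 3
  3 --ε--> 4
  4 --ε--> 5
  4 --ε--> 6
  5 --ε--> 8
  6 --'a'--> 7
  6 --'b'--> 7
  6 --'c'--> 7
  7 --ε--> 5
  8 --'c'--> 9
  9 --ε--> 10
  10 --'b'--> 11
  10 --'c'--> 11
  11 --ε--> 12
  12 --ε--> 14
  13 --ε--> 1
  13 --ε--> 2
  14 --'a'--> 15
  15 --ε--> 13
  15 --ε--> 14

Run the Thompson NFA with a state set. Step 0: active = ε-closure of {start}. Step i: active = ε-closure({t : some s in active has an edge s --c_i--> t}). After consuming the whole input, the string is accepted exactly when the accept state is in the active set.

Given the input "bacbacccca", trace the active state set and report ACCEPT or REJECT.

Answer: ACCEPT

Trace:
S₀ = ε-closure({0}) = {0,1,2}
'b' @ 1: {3,4,5,6,8}
'a' @ 2: {5,7,8}
'c' @ 3: {9,10}
'b' @ 4: {11,12,14}
'a' @ 5: {1,2,13,14,15}  ✓accept
'c' @ 6: {3,4,5,6,8}
'c' @ 7: {5,7,8,9,10}
'c' @ 8: {9,10,11,12,14}
'c' @ 9: {11,12,14}
'a' @ 10: {1,2,13,14,15}  ✓accept
after full input: {1,2,13,14,15}  (accept=1 in)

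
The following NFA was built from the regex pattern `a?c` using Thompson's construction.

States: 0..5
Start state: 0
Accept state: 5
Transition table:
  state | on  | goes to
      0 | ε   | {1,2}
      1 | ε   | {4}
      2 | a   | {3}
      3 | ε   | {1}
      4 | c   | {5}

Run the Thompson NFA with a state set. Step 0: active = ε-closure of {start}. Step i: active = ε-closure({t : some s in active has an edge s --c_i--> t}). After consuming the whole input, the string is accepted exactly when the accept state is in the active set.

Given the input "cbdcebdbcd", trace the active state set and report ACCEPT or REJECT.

start: ε-closure({0}) = {0,1,2,4}
'c' @ 1: {5}  (accept∈set)
'b' @ 2: {}  — state set empty
rest 'dcebdbcd' ignored (set empty)
end set {} — state 5 not in

Answer: REJECT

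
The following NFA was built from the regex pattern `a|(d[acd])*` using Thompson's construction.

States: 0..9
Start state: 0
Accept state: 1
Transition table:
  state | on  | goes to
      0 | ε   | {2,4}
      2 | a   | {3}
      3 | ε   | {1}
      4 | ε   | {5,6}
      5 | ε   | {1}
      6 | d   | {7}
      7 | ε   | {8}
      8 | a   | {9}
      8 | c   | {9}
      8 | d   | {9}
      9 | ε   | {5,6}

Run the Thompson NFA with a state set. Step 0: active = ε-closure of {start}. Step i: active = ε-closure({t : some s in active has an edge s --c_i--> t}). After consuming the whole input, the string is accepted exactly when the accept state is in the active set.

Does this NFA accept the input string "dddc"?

S₀ = ε-closure({0}) = {0,1,2,4,5,6}
'd' @ 1: {7,8}
'd' @ 2: {1,5,6,9}  (accept∈set)
'd' @ 3: {7,8}
'c' @ 4: {1,5,6,9}  (accept∈set)
after full input: {1,5,6,9}  (accept=1 in)

Answer: ACCEPT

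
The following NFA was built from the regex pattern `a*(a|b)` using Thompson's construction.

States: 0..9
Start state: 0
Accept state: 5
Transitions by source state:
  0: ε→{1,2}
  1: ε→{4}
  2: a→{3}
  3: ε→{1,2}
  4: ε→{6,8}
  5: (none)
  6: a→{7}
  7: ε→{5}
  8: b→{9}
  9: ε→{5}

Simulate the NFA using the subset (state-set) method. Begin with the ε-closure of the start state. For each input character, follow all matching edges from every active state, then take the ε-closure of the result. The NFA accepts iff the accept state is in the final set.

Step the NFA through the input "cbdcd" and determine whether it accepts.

initial (ε-close {0}): {0,1,2,4,6,8}
'c' @ 1: {}  — dead — no transitions
rest 'bdcd' ignored (set empty)
final: {}; accept 5 not in set

Answer: REJECT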